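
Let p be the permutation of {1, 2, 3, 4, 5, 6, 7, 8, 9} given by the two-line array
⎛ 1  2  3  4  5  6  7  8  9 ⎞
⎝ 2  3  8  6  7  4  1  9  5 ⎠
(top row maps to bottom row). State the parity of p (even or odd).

odd

In disjoint-cycle form the cycle lengths are 7, 2.
A cycle of length ℓ contributes ℓ−1 transpositions, so p is a product of 6 + 1 = 7 transpositions — odd.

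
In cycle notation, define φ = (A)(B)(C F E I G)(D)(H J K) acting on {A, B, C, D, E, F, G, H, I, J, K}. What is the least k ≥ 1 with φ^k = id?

15

The cycle type of φ is (5, 3, 1, 1, 1).
The order is lcm(5, 3) = 15.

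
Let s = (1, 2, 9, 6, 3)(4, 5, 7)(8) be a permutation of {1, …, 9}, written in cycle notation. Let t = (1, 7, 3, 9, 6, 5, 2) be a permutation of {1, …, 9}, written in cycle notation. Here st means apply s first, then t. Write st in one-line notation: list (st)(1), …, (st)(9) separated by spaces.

1 6 7 2 3 9 4 8 5

(st)(x) = t(s(x)). Computing each image: t(s(1)) = t(2) = 1, t(s(2)) = t(9) = 6, t(s(3)) = t(1) = 7, t(s(4)) = t(5) = 2, t(s(5)) = t(7) = 3, t(s(6)) = t(3) = 9, t(s(7)) = t(4) = 4, t(s(8)) = t(8) = 8, t(s(9)) = t(6) = 5.
Hence st = [1 6 7 2 3 9 4 8 5].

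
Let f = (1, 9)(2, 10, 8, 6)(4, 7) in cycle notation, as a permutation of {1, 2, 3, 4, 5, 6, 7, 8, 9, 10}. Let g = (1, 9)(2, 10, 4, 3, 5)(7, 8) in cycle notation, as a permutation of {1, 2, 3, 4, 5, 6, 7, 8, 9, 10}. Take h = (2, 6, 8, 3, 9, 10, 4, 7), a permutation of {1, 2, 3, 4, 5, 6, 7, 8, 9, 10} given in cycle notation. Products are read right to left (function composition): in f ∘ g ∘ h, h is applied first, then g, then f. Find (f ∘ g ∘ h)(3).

Chase 3: h(3) = 9; g(9) = 1; f(1) = 9. Hence (f ∘ g ∘ h)(3) = 9.

9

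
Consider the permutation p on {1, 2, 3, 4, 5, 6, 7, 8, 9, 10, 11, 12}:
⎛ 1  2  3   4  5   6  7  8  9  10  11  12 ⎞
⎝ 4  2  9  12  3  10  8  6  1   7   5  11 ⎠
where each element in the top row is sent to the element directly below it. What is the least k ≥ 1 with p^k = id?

Writing p as disjoint cycles, the cycle lengths are 7, 4, 1.
The order of p is the least common multiple of its cycle lengths: lcm(7, 4) = 28.

28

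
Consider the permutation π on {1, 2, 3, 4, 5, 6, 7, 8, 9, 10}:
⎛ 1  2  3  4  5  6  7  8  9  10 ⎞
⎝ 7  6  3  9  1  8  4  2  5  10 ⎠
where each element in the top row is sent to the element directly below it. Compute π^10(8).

Tracing 8 → 2 → … returns to 8 after 3 steps, so 8 lies in a 3-cycle (2, 6, 8).
Since the cycle has length 3, π^10 acts on it the same as π^1 (10 mod 3 = 1).
Stepping 1 place around the cycle: 8 → 2.

2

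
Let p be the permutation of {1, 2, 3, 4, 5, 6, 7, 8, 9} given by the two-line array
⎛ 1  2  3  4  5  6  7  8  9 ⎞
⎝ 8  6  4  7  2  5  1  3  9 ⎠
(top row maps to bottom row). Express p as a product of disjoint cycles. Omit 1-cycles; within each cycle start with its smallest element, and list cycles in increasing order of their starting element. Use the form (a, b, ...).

From 1: 1 → 8 → 3 → 4 → 7 → 1, closing the cycle (1, 8, 3, 4, 7).
Repeating from the next unused element and collecting all non-trivial cycles gives (1, 8, 3, 4, 7)(2, 6, 5).

(1, 8, 3, 4, 7)(2, 6, 5)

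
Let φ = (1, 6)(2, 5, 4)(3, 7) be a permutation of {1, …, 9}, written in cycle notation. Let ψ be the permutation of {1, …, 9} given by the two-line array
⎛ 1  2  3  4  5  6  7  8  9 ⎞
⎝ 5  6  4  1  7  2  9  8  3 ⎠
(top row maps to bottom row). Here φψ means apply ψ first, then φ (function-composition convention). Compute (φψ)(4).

6

(φψ)(4) = φ(ψ(4)). ψ(4) = 1, then φ(1) = 6. So (φψ)(4) = 6.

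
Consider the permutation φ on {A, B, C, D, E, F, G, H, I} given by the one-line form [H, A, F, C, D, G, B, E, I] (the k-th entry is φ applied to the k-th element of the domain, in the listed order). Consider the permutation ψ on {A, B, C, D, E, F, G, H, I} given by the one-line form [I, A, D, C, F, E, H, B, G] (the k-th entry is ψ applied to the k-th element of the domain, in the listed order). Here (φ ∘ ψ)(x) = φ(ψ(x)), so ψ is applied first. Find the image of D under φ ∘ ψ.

(φ ∘ ψ)(D) = φ(ψ(D)). ψ(D) = C, then φ(C) = F. So (φ ∘ ψ)(D) = F.

F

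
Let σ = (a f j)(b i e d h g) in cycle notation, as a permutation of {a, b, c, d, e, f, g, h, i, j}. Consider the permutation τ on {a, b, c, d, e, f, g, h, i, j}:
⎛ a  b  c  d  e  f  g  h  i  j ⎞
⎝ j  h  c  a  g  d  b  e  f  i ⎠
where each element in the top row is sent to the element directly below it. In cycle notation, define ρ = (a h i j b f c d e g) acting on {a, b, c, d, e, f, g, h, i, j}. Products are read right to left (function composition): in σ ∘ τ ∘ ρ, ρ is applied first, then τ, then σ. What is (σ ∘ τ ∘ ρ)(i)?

e

Apply the permutations in order: ρ(i) = j, then τ(j) = i, then σ(i) = e. So (σ ∘ τ ∘ ρ)(i) = e.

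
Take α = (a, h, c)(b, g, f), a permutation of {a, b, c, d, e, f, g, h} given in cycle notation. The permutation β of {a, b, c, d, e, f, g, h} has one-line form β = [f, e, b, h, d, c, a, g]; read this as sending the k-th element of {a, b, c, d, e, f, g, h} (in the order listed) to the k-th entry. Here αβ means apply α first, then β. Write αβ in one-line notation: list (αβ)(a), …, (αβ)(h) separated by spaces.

g a f h d e c b

For each element, apply α then β: a → h → g; b → g → a; c → a → f; d → d → h; e → e → d; f → b → e; g → f → c; h → c → b.
Collecting the images, αβ = [g a f h d e c b].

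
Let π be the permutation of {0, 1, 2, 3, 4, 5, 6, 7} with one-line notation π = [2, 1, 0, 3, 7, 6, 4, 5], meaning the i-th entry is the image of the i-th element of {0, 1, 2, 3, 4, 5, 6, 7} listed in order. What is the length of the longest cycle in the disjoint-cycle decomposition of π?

4

Decomposing into disjoint cycles gives (0, 2)(4, 7, 5, 6); the longest has length 4.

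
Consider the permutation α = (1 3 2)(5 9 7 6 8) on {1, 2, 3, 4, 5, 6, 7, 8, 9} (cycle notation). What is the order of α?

15

The cycle type of α is (5, 3, 1).
The order of α is the least common multiple of its cycle lengths: lcm(5, 3) = 15.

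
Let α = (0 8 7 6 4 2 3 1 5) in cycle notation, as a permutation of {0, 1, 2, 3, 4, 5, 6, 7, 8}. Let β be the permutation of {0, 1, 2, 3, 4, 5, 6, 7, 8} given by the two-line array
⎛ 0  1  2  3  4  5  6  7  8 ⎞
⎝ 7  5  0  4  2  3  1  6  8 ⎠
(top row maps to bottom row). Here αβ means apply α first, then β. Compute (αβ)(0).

α(0) = 8, then β(8) = 8; composing gives (αβ)(0) = 8.

8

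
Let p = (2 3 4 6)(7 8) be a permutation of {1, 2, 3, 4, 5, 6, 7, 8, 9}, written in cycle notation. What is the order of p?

The disjoint cycles have lengths 4, 2, 1, 1, 1.
The order is lcm(4, 2) = 4.

4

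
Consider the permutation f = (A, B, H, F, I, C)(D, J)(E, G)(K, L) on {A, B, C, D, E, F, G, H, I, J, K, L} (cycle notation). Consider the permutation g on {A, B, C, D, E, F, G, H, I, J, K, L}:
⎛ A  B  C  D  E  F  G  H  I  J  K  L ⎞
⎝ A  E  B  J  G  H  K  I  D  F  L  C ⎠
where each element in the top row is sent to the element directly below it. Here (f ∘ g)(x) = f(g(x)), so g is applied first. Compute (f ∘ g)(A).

B

(f ∘ g)(A) = f(g(A)). g(A) = A, then f(A) = B. So (f ∘ g)(A) = B.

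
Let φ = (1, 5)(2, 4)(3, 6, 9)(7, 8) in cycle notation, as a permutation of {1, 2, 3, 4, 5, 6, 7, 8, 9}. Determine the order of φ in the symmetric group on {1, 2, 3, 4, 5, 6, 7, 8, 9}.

6

The cycle type of φ is (3, 2, 2, 2).
The order is lcm(3, 2, 2, 2) = 6.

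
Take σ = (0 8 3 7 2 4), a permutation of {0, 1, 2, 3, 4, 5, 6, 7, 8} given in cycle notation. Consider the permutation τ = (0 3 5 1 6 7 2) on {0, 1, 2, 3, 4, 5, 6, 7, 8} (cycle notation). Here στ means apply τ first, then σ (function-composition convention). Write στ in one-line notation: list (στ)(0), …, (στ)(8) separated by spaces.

7 6 8 5 0 1 2 4 3

(στ)(x) = σ(τ(x)). Computing each image: σ(τ(0)) = σ(3) = 7, σ(τ(1)) = σ(6) = 6, σ(τ(2)) = σ(0) = 8, σ(τ(3)) = σ(5) = 5, σ(τ(4)) = σ(4) = 0, σ(τ(5)) = σ(1) = 1, σ(τ(6)) = σ(7) = 2, σ(τ(7)) = σ(2) = 4, σ(τ(8)) = σ(8) = 3.
Hence στ = [7 6 8 5 0 1 2 4 3].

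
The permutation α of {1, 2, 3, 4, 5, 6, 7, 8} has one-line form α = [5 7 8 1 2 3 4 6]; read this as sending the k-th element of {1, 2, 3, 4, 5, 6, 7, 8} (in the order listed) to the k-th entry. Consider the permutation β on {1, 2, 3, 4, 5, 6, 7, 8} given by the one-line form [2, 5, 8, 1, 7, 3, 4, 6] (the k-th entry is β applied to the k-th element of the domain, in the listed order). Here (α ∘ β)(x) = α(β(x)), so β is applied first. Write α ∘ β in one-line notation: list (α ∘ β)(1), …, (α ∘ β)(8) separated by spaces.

(α ∘ β)(x) = α(β(x)). Computing each image: α(β(1)) = α(2) = 7, α(β(2)) = α(5) = 2, α(β(3)) = α(8) = 6, α(β(4)) = α(1) = 5, α(β(5)) = α(7) = 4, α(β(6)) = α(3) = 8, α(β(7)) = α(4) = 1, α(β(8)) = α(6) = 3.
Hence α ∘ β = [7 2 6 5 4 8 1 3].

7 2 6 5 4 8 1 3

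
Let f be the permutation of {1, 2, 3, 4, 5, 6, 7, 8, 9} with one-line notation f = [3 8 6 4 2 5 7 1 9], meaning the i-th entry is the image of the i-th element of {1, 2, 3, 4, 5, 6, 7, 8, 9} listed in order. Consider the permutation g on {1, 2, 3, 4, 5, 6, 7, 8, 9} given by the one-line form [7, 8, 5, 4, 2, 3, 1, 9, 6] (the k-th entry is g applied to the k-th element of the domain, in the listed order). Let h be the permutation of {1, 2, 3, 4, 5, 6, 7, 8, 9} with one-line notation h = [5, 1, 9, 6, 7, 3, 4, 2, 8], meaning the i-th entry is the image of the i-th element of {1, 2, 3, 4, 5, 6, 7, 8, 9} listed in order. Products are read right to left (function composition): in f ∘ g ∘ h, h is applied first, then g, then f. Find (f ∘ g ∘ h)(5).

3

(f ∘ g ∘ h)(5) = f(g(h(5))). h(5) = 7, then g(7) = 1, then f(1) = 3, so the result is 3.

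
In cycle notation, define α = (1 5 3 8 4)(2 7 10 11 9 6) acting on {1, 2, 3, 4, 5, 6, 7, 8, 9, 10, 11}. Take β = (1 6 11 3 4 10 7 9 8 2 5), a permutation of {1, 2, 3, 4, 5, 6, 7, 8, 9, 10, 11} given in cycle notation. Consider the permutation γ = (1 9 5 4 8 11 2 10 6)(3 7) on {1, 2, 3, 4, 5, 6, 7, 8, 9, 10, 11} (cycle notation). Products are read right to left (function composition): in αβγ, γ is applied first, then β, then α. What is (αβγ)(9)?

Chase 9: γ(9) = 5; β(5) = 1; α(1) = 5. Hence (αβγ)(9) = 5.

5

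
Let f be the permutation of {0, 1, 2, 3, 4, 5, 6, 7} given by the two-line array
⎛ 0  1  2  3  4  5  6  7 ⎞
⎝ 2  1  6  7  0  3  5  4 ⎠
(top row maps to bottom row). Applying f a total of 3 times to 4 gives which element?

Tracing 4 → 0 → … returns to 4 after 7 steps, so 4 lies in a 7-cycle (0 2 6 5 3 7 4).
Advancing 3 steps from 4: 4 → 0 → 2 → 6.

6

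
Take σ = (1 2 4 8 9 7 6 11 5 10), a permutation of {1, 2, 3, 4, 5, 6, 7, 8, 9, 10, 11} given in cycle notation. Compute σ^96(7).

7 lies in the 10-cycle (1 2 4 8 9 7 6 11 5 10).
Since the cycle has length 10, σ^96 acts on it the same as σ^6 (96 mod 10 = 6).
Stepping 6 places around the cycle: 7 → 6 → 11 → 5 → 10 → 1 → 2.

2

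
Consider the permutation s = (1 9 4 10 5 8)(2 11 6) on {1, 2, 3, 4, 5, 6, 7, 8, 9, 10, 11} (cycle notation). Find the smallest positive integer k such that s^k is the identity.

6

The cycle type of s is (6, 3, 1, 1).
Since disjoint cycles commute, ord(s) = lcm(6, 3) = 6.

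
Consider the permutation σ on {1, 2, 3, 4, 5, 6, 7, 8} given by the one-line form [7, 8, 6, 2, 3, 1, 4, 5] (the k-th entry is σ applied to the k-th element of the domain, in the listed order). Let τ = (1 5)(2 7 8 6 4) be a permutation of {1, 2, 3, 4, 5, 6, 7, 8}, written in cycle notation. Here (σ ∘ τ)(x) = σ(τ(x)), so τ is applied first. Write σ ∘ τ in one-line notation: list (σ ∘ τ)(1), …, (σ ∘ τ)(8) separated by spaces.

(σ ∘ τ)(x) = σ(τ(x)). Computing each image: σ(τ(1)) = σ(5) = 3, σ(τ(2)) = σ(7) = 4, σ(τ(3)) = σ(3) = 6, σ(τ(4)) = σ(2) = 8, σ(τ(5)) = σ(1) = 7, σ(τ(6)) = σ(4) = 2, σ(τ(7)) = σ(8) = 5, σ(τ(8)) = σ(6) = 1.
Hence σ ∘ τ = [3 4 6 8 7 2 5 1].

3 4 6 8 7 2 5 1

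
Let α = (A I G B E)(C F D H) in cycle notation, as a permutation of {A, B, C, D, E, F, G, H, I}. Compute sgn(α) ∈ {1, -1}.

-1

The cycle lengths are 5, 4.
A cycle of length ℓ contributes ℓ−1 transpositions, so α is a product of 4 + 3 = 7 transpositions — odd.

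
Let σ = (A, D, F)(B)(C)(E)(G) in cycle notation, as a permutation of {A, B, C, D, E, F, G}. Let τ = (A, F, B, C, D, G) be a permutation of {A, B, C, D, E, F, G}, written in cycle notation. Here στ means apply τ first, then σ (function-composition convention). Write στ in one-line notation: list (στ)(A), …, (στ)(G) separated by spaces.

Chase each element through τ then σ: A → F → A; B → C → C; C → D → F; D → G → G; E → E → E; F → B → B; G → A → D.
So στ in one-line form is A C F G E B D.

A C F G E B D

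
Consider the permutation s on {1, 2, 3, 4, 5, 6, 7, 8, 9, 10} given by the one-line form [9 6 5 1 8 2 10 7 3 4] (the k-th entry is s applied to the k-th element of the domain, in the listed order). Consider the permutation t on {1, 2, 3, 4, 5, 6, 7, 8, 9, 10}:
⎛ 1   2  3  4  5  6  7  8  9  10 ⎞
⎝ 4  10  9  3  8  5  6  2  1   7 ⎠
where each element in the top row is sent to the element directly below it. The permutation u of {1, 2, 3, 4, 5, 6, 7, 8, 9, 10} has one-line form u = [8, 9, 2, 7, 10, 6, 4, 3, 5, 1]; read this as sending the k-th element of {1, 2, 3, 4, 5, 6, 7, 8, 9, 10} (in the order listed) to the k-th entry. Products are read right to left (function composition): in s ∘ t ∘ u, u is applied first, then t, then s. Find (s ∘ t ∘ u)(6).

Apply the permutations in order: u(6) = 6, then t(6) = 5, then s(5) = 8. So (s ∘ t ∘ u)(6) = 8.

8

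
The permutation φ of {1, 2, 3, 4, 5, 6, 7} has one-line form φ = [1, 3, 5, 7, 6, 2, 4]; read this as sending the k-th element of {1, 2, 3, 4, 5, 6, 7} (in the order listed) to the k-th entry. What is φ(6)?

2

6 is element number 6 of the domain, and entry number 6 of the one-line form is 2, so φ(6) = 2.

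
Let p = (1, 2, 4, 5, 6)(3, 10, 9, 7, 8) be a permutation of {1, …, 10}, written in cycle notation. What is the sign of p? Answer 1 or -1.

1

The cycle lengths are 5, 5.
A cycle of length ℓ contributes ℓ−1 transpositions, so p is a product of 4 + 4 = 8 transpositions — even.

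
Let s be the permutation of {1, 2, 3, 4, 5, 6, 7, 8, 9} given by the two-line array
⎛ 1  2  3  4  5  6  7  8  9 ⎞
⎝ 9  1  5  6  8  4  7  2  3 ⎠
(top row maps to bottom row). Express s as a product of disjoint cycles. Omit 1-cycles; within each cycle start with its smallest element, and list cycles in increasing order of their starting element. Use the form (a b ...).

(1 9 3 5 8 2)(4 6)

From 1: 1 → 9 → 3 → 5 → 8 → 2 → 1, closing the cycle (1 9 3 5 8 2).
Continuing from each remaining unvisited element yields (1 9 3 5 8 2)(4 6).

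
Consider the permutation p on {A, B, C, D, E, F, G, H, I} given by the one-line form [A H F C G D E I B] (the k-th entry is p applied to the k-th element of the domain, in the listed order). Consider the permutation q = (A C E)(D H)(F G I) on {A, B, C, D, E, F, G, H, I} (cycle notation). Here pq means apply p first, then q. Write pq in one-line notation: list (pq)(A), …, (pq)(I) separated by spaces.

C D G E I H A F B

(pq)(x) = q(p(x)). Computing each image: q(p(A)) = q(A) = C, q(p(B)) = q(H) = D, q(p(C)) = q(F) = G, q(p(D)) = q(C) = E, q(p(E)) = q(G) = I, q(p(F)) = q(D) = H, q(p(G)) = q(E) = A, q(p(H)) = q(I) = F, q(p(I)) = q(B) = B.
Hence pq = [C D G E I H A F B].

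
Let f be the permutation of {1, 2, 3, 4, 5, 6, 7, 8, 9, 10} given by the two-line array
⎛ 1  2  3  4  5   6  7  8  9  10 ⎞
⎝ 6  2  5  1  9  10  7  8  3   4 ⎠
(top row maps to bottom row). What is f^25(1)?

Tracing 1 → 6 → … returns to 1 after 4 steps, so 1 lies in a 4-cycle (1, 6, 10, 4).
Powers repeat with period 4 on this cycle, and 25 mod 4 = 1, so f^25(1) = f^1(1).
Stepping 1 place around the cycle: 1 → 6.

6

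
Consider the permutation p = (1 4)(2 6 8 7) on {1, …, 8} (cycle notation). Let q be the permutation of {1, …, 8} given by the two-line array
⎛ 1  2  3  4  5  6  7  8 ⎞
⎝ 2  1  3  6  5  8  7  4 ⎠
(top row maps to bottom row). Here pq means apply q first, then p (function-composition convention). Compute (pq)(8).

(pq)(8) = p(q(8)). q(8) = 4, then p(4) = 1. So (pq)(8) = 1.

1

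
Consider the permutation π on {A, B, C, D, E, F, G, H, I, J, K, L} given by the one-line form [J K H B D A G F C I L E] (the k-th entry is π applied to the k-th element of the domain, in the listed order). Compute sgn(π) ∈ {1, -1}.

-1

In disjoint-cycle form the cycle lengths are 6, 5, 1.
A cycle is odd iff its length is even; π has 1 even-length cycle, so sgn(π) = (−1)^1 and π is odd.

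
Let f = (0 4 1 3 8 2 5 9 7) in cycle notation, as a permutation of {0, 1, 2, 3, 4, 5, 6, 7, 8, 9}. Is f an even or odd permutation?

The cycle lengths are 9, 1.
A cycle of length ℓ contributes ℓ−1 transpositions, so f is a product of 8 transpositions — even.

even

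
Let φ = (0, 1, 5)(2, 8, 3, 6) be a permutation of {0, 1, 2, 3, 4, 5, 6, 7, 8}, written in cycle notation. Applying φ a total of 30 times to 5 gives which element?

5 lies in the 3-cycle (0, 1, 5).
Since the cycle has length 3, φ^30 acts on it the same as φ^0 (30 mod 3 = 0).
So φ^30(5) = 5.

5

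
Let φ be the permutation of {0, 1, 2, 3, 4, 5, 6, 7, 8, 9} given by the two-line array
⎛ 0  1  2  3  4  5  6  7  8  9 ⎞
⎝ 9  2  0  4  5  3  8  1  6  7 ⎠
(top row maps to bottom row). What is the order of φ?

30

Writing φ as disjoint cycles, the cycle lengths are 5, 3, 2.
The order of φ is the least common multiple of its cycle lengths: lcm(5, 3, 2) = 30.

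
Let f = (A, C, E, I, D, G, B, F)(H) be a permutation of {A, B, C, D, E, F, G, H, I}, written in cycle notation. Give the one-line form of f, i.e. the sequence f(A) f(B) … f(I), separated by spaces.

C F E G I A B H D

Reading each image from the cycles: A↦C, B↦F, C↦E, D↦G, E↦I, F↦A, G↦B, H↦H, I↦D.
Listing these in domain order gives C F E G I A B H D.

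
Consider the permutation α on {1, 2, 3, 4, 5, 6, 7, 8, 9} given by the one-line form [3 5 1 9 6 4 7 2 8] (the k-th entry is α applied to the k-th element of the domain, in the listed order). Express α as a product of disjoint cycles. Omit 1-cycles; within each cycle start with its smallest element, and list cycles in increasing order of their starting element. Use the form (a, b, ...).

From 1: 1 → 3 → 1, closing the cycle (1, 3).
Repeating from the next unused element and collecting all non-trivial cycles gives (1, 3)(2, 5, 6, 4, 9, 8).

(1, 3)(2, 5, 6, 4, 9, 8)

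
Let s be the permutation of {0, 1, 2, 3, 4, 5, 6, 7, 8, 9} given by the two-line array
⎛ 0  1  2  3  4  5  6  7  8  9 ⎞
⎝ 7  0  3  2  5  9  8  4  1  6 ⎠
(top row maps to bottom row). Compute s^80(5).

Tracing 5 → 9 → … returns to 5 after 8 steps, so 5 lies in an 8-cycle (0, 7, 4, 5, 9, 6, 8, 1).
On an 8-cycle, s^8 is the identity, so s^80 = s^0 there (80 ≡ 0 mod 8).
So s^80(5) = 5.

5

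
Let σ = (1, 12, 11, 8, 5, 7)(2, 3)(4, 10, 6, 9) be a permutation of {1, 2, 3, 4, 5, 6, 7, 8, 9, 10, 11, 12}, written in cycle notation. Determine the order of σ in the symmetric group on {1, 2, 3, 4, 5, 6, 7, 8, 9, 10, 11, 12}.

The disjoint cycles have lengths 6, 4, 2.
The order of σ is the least common multiple of its cycle lengths: lcm(6, 4, 2) = 12.

12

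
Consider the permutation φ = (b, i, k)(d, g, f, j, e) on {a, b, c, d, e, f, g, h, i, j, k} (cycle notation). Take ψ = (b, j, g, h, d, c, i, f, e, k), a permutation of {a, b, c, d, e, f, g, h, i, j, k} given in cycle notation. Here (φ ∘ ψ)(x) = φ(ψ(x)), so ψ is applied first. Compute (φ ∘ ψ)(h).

g

First apply ψ: ψ(h) = d, then φ(d) = g. Thus (φ ∘ ψ)(h) = g.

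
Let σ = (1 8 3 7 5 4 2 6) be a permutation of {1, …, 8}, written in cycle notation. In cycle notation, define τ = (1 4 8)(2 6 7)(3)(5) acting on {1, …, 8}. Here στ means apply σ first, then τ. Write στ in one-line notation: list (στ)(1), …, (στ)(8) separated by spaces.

1 7 2 6 8 4 5 3

Chase each element through σ then τ: 1 → 8 → 1; 2 → 6 → 7; 3 → 7 → 2; 4 → 2 → 6; 5 → 4 → 8; 6 → 1 → 4; 7 → 5 → 5; 8 → 3 → 3.
So στ in one-line form is 1 7 2 6 8 4 5 3.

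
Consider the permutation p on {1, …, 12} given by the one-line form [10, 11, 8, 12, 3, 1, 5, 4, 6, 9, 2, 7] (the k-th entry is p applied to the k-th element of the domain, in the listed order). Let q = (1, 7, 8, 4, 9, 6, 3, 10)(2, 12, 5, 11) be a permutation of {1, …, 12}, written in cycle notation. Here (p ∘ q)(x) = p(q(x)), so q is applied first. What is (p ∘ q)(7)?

First apply q: q(7) = 8, then p(8) = 4. Thus (p ∘ q)(7) = 4.

4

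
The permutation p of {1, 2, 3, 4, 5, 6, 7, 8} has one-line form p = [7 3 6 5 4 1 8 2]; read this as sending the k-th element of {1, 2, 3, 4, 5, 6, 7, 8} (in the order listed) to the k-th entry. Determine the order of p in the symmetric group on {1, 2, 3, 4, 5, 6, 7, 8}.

6

The disjoint-cycle form of p has cycle lengths 6, 2.
The order is lcm(6, 2) = 6.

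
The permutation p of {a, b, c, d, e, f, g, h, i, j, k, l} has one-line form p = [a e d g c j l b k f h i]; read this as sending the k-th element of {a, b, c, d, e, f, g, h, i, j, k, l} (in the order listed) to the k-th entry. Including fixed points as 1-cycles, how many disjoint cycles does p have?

The cycle decomposition is (a)(b, e, c, d, g, l, i, k, h)(f, j), which has 3 cycles (counting 1-cycles).

3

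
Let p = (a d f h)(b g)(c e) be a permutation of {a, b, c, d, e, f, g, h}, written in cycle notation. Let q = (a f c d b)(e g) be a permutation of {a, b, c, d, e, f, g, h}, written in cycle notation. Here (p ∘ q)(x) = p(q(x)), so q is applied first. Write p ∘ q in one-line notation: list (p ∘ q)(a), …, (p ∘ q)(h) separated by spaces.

(p ∘ q)(x) = p(q(x)). Computing each image: p(q(a)) = p(f) = h, p(q(b)) = p(a) = d, p(q(c)) = p(d) = f, p(q(d)) = p(b) = g, p(q(e)) = p(g) = b, p(q(f)) = p(c) = e, p(q(g)) = p(e) = c, p(q(h)) = p(h) = a.
Hence p ∘ q = [h d f g b e c a].

h d f g b e c a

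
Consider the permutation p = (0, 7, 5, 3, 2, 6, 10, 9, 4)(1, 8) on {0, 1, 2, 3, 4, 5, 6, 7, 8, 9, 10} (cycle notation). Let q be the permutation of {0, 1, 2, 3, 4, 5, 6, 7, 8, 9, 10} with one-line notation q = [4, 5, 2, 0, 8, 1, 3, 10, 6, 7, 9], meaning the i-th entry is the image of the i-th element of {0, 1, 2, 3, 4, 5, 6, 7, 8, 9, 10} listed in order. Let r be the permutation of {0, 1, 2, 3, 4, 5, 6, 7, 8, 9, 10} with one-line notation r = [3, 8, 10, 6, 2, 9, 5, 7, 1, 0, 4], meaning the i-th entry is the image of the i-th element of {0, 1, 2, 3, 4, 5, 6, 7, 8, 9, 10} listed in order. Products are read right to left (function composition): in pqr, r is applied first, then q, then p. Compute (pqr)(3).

Chase 3: r(3) = 6; q(6) = 3; p(3) = 2. Hence (pqr)(3) = 2.

2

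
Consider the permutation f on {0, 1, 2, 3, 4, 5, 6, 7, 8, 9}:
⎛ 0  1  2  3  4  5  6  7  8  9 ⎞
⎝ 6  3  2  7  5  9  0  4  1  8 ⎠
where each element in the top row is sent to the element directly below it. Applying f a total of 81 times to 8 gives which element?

4

Tracing 8 → 1 → … returns to 8 after 7 steps, so 8 lies in a 7-cycle (1, 3, 7, 4, 5, 9, 8).
Powers repeat with period 7 on this cycle, and 81 mod 7 = 4, so f^81(8) = f^4(8).
Stepping 4 places around the cycle: 8 → 1 → 3 → 7 → 4.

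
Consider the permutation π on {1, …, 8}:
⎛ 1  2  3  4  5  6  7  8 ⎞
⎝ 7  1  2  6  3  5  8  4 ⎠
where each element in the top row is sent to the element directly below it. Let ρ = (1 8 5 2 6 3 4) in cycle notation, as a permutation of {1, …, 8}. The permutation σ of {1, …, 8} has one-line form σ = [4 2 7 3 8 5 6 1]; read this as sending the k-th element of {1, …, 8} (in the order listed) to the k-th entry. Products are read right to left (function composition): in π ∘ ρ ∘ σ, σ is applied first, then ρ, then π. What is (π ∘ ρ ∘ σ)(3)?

8

Chase 3: σ(3) = 7; ρ(7) = 7; π(7) = 8. Hence (π ∘ ρ ∘ σ)(3) = 8.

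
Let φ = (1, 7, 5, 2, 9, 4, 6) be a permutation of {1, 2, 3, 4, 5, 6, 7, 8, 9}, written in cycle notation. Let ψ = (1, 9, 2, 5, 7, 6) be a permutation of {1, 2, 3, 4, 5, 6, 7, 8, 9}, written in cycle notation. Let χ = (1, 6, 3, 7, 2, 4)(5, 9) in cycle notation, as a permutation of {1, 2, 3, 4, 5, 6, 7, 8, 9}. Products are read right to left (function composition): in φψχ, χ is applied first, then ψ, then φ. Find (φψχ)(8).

Apply the permutations in order: χ(8) = 8, then ψ(8) = 8, then φ(8) = 8. So (φψχ)(8) = 8.

8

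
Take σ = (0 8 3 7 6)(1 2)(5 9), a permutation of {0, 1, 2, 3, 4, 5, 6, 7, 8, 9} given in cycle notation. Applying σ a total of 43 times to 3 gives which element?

3 lies in the 5-cycle (0 8 3 7 6).
Since the cycle has length 5, σ^43 acts on it the same as σ^3 (43 mod 5 = 3).
Advancing 3 steps from 3: 3 → 7 → 6 → 0.

0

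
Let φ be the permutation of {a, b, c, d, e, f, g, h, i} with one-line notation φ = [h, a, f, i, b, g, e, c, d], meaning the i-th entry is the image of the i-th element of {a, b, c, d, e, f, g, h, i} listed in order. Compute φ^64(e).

Tracing e → b → … returns to e after 7 steps, so e lies in a 7-cycle (a h c f g e b).
Powers repeat with period 7 on this cycle, and 64 mod 7 = 1, so φ^64(e) = φ^1(e).
Advancing 1 step from e: e → b.

b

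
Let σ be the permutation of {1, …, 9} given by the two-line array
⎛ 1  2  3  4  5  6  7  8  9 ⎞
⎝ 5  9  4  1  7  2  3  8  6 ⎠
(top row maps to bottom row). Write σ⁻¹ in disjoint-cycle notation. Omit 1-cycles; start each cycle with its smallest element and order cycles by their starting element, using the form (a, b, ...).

(1, 4, 3, 7, 5)(2, 6, 9)

The cycle decomposition of σ is (1, 5, 7, 3, 4)(2, 9, 6).
Reversing each cycle (and rotating so the smallest element leads) gives σ⁻¹ = (1, 4, 3, 7, 5)(2, 6, 9).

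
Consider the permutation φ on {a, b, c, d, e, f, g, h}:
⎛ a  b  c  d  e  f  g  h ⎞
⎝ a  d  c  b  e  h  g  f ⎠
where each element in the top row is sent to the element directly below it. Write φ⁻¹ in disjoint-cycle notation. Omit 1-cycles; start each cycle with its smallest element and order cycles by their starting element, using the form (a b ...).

First write φ in disjoint cycles: (b d)(f h).
The inverse reverses every cycle; in canonical form, φ⁻¹ = (b d)(f h).

(b d)(f h)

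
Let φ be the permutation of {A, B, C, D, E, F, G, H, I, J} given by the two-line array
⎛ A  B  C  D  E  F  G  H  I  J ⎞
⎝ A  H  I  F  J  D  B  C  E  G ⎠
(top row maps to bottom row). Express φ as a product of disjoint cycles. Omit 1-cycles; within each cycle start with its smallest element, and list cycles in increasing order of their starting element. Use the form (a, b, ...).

Iterating φ from B gives B → H → C → I → E → J → G → B; that is the 7-cycle (B, H, C, I, E, J, G).
Repeating from the next unused element and collecting all non-trivial cycles gives (B, H, C, I, E, J, G)(D, F).

(B, H, C, I, E, J, G)(D, F)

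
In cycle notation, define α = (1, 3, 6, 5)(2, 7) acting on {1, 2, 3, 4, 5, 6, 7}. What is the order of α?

The disjoint cycles have lengths 4, 2, 1.
The order of α is the least common multiple of its cycle lengths: lcm(4, 2) = 4.

4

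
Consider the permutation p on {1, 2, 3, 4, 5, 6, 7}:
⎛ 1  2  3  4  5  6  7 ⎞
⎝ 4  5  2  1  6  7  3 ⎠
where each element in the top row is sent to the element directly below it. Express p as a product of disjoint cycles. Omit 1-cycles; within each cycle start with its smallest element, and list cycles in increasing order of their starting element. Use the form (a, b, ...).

(1, 4)(2, 5, 6, 7, 3)

Iterating p from 1 gives 1 → 4 → 1; that is the 2-cycle (1, 4).
Repeating from the next unused element and collecting all non-trivial cycles gives (1, 4)(2, 5, 6, 7, 3).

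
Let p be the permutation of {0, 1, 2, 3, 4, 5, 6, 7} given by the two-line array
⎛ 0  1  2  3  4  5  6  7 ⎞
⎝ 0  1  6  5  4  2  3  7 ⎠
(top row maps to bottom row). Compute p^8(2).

Tracing 2 → 6 → … returns to 2 after 4 steps, so 2 lies in a 4-cycle (2, 6, 3, 5).
On a 4-cycle, p^4 is the identity, so p^8 = p^0 there (8 ≡ 0 mod 4).
So p^8(2) = 2.

2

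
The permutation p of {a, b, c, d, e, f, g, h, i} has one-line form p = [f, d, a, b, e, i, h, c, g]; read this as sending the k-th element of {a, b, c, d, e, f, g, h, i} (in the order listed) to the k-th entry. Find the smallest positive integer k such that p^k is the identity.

6

The disjoint-cycle form of p has cycle lengths 6, 2, 1.
Since disjoint cycles commute, ord(p) = lcm(6, 2) = 6.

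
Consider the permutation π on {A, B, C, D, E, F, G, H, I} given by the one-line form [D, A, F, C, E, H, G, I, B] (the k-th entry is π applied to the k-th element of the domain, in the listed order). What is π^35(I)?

Tracing I → B → … returns to I after 7 steps, so I lies in a 7-cycle (A D C F H I B).
Powers repeat with period 7 on this cycle, and 35 mod 7 = 0, so π^35(I) = π^0(I).
So π^35(I) = I.

I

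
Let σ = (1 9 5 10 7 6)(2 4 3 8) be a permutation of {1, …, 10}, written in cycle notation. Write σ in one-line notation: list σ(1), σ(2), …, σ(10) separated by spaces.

Image by image: 1→9, 2→4, 3→8, 4→3, 5→10, 6→1, 7→6, 8→2, 9→5, 10→7.
So the one-line form is 9 4 8 3 10 1 6 2 5 7.

9 4 8 3 10 1 6 2 5 7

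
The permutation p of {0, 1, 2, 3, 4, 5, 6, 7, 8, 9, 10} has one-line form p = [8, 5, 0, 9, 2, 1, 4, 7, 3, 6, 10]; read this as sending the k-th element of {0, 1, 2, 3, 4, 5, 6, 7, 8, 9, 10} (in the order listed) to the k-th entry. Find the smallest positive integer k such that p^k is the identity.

Decomposing into disjoint cycles gives cycle lengths 7, 2, 1, 1.
Since disjoint cycles commute, ord(p) = lcm(7, 2) = 14.

14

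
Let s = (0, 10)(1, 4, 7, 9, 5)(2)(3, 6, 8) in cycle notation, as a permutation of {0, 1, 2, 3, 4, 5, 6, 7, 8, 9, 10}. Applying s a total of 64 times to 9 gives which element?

9 lies in the 5-cycle (1, 4, 7, 9, 5).
Powers repeat with period 5 on this cycle, and 64 mod 5 = 4, so s^64(9) = s^4(9).
Advancing 4 steps from 9: 9 → 5 → 1 → 4 → 7.

7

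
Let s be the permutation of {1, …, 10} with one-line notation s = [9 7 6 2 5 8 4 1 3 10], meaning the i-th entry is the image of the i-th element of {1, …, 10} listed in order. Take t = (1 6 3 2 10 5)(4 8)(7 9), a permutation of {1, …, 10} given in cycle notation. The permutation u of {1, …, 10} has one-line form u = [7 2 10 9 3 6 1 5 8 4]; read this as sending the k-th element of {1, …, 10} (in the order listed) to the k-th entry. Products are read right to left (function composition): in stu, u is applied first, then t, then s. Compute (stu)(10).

1

(stu)(10) = s(t(u(10))). u(10) = 4, then t(4) = 8, then s(8) = 1, so the result is 1.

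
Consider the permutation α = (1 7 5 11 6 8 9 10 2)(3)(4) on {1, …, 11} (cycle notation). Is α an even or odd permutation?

The cycle lengths are 9, 1, 1.
A cycle of length ℓ contributes ℓ−1 transpositions, so α is a product of 8 transpositions — even.

even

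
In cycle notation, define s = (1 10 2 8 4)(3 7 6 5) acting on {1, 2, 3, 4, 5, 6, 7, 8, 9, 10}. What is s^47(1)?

1 lies in the 5-cycle (1 10 2 8 4).
Since the cycle has length 5, s^47 acts on it the same as s^2 (47 mod 5 = 2).
Stepping 2 places around the cycle: 1 → 10 → 2.

2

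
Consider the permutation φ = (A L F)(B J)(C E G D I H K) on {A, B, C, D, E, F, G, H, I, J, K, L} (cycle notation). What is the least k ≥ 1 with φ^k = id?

The cycle type of φ is (7, 3, 2).
The order of φ is the least common multiple of its cycle lengths: lcm(7, 3, 2) = 42.

42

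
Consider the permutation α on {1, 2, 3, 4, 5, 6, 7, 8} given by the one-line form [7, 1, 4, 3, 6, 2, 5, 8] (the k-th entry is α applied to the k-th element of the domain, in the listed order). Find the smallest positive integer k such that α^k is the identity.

The disjoint-cycle form of α has cycle lengths 5, 2, 1.
The order is lcm(5, 2) = 10.

10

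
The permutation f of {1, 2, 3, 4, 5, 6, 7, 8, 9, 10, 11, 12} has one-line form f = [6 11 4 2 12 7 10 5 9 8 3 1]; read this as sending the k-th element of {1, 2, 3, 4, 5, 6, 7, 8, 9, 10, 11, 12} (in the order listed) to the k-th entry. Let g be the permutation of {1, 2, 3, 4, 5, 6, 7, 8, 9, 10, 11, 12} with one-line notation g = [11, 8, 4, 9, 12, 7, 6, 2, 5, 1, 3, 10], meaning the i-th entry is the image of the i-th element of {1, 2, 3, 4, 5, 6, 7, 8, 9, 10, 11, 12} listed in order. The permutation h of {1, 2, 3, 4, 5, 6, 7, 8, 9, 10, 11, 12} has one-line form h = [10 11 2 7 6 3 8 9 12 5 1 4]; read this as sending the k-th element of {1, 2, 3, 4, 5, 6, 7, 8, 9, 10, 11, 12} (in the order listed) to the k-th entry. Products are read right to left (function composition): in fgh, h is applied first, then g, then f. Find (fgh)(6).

2

Chase 6: h(6) = 3; g(3) = 4; f(4) = 2. Hence (fgh)(6) = 2.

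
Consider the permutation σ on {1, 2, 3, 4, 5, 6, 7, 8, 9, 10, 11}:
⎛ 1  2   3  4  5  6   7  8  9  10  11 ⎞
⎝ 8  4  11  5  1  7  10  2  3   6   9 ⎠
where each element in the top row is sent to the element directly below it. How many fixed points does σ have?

No element satisfies σ(x) = x, so there are 0 fixed points.

0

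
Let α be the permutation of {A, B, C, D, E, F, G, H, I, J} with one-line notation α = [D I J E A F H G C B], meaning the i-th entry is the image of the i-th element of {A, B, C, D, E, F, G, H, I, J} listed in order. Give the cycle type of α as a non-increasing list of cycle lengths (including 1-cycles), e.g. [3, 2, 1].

The disjoint cycles are (A D E)(B I C J)(F)(G H), with lengths 4, 3, 2, 1 in non-increasing order.

[4, 3, 2, 1]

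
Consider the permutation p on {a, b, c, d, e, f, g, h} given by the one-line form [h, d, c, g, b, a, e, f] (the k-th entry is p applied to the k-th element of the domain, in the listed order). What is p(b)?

b is element number 2 of the domain, and entry number 2 of the one-line form is d, so p(b) = d.

d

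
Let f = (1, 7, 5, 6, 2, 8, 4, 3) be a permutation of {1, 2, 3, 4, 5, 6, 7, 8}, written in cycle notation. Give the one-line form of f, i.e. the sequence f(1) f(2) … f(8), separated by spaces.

7 8 1 3 6 2 5 4

Reading each image from the cycles: 1→7, 2→8, 3→1, 4→3, 5→6, 6→2, 7→5, 8→4.
So the one-line form is 7 8 1 3 6 2 5 4.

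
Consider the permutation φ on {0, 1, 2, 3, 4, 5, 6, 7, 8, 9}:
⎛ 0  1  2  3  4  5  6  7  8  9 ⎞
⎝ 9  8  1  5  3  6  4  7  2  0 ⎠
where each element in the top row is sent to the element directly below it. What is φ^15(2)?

Tracing 2 → 1 → … returns to 2 after 3 steps, so 2 lies in a 3-cycle (1, 8, 2).
Since the cycle has length 3, φ^15 acts on it the same as φ^0 (15 mod 3 = 0).
So φ^15(2) = 2.

2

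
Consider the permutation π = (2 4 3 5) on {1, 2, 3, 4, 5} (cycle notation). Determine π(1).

1

1 does not appear in any cycle of π, so it is a fixed point: π(1) = 1.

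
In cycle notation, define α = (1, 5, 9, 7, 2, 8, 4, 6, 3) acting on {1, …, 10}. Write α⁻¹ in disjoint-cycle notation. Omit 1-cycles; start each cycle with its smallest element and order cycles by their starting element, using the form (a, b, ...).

If α sends a → b within a cycle, α⁻¹ sends b → a; equivalently, reverse each cycle.
After reversing and putting each cycle's least element first, α⁻¹ = (1, 3, 6, 4, 8, 2, 7, 9, 5).

(1, 3, 6, 4, 8, 2, 7, 9, 5)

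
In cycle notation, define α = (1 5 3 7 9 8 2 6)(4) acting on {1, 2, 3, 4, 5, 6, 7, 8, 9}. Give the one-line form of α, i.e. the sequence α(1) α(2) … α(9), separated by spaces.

5 6 7 4 3 1 9 2 8

Each element maps to the next entry in its cycle (wrapping to the front): 1→5, 2→6, 3→7, 4→4, 5→3, 6→1, 7→9, 8→2, 9→8.
So the one-line form is 5 6 7 4 3 1 9 2 8.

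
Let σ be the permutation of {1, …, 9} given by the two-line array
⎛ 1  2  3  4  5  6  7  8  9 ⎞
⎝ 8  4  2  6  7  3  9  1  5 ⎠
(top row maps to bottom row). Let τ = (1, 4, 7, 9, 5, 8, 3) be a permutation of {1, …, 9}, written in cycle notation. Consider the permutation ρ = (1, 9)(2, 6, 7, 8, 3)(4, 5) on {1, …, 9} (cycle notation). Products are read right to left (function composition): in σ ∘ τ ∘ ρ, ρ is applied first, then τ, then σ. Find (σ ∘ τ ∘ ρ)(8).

8

Chase 8: ρ(8) = 3; τ(3) = 1; σ(1) = 8. Hence (σ ∘ τ ∘ ρ)(8) = 8.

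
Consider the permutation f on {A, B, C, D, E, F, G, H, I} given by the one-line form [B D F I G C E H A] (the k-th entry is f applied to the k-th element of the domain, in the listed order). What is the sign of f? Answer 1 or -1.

-1

In disjoint-cycle form the cycle lengths are 4, 2, 2, 1.
A cycle of length ℓ contributes ℓ−1 transpositions, so f is a product of 3 + 1 + 1 = 5 transpositions — odd.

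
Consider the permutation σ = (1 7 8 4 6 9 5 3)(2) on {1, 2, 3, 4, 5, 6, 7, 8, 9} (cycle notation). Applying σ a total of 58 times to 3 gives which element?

3 lies in the 8-cycle (1 7 8 4 6 9 5 3).
On an 8-cycle, σ^8 is the identity, so σ^58 = σ^2 there (58 ≡ 2 mod 8).
Advancing 2 steps from 3: 3 → 1 → 7.

7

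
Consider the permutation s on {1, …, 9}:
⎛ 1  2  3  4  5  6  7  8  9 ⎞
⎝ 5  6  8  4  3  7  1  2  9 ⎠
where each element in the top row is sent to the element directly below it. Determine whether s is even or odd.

even

In disjoint-cycle form the cycle lengths are 7, 1, 1.
A cycle of length ℓ contributes ℓ−1 transpositions, so s is a product of 6 transpositions — even.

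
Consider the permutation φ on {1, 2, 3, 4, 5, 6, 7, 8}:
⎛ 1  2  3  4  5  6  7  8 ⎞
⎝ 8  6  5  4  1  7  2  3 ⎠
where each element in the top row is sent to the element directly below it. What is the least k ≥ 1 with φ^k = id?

Decomposing into disjoint cycles gives cycle lengths 4, 3, 1.
The order is lcm(4, 3) = 12.

12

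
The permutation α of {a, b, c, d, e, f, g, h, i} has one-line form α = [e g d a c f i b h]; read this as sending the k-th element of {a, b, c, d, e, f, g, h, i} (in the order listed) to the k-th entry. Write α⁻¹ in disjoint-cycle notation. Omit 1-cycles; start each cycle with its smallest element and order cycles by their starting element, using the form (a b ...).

(a d c e)(b h i g)

First write α in disjoint cycles: (a e c d)(b g i h).
The inverse reverses every cycle; in canonical form, α⁻¹ = (a d c e)(b h i g).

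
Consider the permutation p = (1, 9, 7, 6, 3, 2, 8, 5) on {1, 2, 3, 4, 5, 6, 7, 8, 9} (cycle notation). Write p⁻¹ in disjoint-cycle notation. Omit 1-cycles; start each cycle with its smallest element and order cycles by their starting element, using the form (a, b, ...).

If p sends a → b within a cycle, p⁻¹ sends b → a; equivalently, reverse each cycle.
After reversing and putting each cycle's least element first, p⁻¹ = (1, 5, 8, 2, 3, 6, 7, 9).

(1, 5, 8, 2, 3, 6, 7, 9)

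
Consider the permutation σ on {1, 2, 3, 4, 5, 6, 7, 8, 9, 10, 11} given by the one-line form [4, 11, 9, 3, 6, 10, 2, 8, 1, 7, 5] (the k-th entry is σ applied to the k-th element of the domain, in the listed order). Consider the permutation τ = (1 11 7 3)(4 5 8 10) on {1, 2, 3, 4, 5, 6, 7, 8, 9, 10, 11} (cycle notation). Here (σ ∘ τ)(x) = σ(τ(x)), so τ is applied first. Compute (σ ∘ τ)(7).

9

First apply τ: τ(7) = 3, then σ(3) = 9. Thus (σ ∘ τ)(7) = 9.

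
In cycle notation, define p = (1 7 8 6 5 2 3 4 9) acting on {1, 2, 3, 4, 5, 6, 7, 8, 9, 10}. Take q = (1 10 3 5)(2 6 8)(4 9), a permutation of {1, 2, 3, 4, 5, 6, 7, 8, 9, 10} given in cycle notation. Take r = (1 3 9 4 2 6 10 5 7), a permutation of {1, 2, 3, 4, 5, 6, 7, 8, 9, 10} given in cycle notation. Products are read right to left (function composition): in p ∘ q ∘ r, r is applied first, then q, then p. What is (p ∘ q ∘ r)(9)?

Apply the permutations in order: r(9) = 4, then q(4) = 9, then p(9) = 1. So (p ∘ q ∘ r)(9) = 1.

1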